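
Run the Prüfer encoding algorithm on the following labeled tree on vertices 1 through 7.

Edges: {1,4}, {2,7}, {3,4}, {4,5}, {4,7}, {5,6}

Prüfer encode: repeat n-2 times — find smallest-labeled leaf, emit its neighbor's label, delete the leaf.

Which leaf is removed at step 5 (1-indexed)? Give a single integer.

Answer: 5

Derivation:
Step 1: current leaves = {1,2,3,6}. Remove leaf 1 (neighbor: 4).
Step 2: current leaves = {2,3,6}. Remove leaf 2 (neighbor: 7).
Step 3: current leaves = {3,6,7}. Remove leaf 3 (neighbor: 4).
Step 4: current leaves = {6,7}. Remove leaf 6 (neighbor: 5).
Step 5: current leaves = {5,7}. Remove leaf 5 (neighbor: 4).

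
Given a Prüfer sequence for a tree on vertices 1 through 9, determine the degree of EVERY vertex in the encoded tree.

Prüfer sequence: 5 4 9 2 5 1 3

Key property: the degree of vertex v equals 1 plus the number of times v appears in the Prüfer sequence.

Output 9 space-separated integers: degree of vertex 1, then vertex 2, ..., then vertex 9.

p_1 = 5: count[5] becomes 1
p_2 = 4: count[4] becomes 1
p_3 = 9: count[9] becomes 1
p_4 = 2: count[2] becomes 1
p_5 = 5: count[5] becomes 2
p_6 = 1: count[1] becomes 1
p_7 = 3: count[3] becomes 1
Degrees (1 + count): deg[1]=1+1=2, deg[2]=1+1=2, deg[3]=1+1=2, deg[4]=1+1=2, deg[5]=1+2=3, deg[6]=1+0=1, deg[7]=1+0=1, deg[8]=1+0=1, deg[9]=1+1=2

Answer: 2 2 2 2 3 1 1 1 2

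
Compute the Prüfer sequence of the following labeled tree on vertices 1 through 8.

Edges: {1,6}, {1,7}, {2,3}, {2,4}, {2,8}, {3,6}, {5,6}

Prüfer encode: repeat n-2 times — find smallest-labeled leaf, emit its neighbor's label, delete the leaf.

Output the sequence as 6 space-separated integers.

Step 1: leaves = {4,5,7,8}. Remove smallest leaf 4, emit neighbor 2.
Step 2: leaves = {5,7,8}. Remove smallest leaf 5, emit neighbor 6.
Step 3: leaves = {7,8}. Remove smallest leaf 7, emit neighbor 1.
Step 4: leaves = {1,8}. Remove smallest leaf 1, emit neighbor 6.
Step 5: leaves = {6,8}. Remove smallest leaf 6, emit neighbor 3.
Step 6: leaves = {3,8}. Remove smallest leaf 3, emit neighbor 2.
Done: 2 vertices remain (2, 8). Sequence = [2 6 1 6 3 2]

Answer: 2 6 1 6 3 2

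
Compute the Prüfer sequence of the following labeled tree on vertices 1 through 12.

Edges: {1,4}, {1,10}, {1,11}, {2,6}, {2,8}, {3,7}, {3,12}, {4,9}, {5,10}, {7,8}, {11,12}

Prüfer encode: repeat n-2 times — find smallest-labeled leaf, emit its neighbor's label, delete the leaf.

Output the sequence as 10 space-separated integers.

Answer: 10 2 8 7 3 12 4 1 1 11

Derivation:
Step 1: leaves = {5,6,9}. Remove smallest leaf 5, emit neighbor 10.
Step 2: leaves = {6,9,10}. Remove smallest leaf 6, emit neighbor 2.
Step 3: leaves = {2,9,10}. Remove smallest leaf 2, emit neighbor 8.
Step 4: leaves = {8,9,10}. Remove smallest leaf 8, emit neighbor 7.
Step 5: leaves = {7,9,10}. Remove smallest leaf 7, emit neighbor 3.
Step 6: leaves = {3,9,10}. Remove smallest leaf 3, emit neighbor 12.
Step 7: leaves = {9,10,12}. Remove smallest leaf 9, emit neighbor 4.
Step 8: leaves = {4,10,12}. Remove smallest leaf 4, emit neighbor 1.
Step 9: leaves = {10,12}. Remove smallest leaf 10, emit neighbor 1.
Step 10: leaves = {1,12}. Remove smallest leaf 1, emit neighbor 11.
Done: 2 vertices remain (11, 12). Sequence = [10 2 8 7 3 12 4 1 1 11]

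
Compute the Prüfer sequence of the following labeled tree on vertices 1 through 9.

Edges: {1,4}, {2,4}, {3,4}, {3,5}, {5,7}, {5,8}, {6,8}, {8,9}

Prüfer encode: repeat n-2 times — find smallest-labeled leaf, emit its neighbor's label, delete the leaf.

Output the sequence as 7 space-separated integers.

Step 1: leaves = {1,2,6,7,9}. Remove smallest leaf 1, emit neighbor 4.
Step 2: leaves = {2,6,7,9}. Remove smallest leaf 2, emit neighbor 4.
Step 3: leaves = {4,6,7,9}. Remove smallest leaf 4, emit neighbor 3.
Step 4: leaves = {3,6,7,9}. Remove smallest leaf 3, emit neighbor 5.
Step 5: leaves = {6,7,9}. Remove smallest leaf 6, emit neighbor 8.
Step 6: leaves = {7,9}. Remove smallest leaf 7, emit neighbor 5.
Step 7: leaves = {5,9}. Remove smallest leaf 5, emit neighbor 8.
Done: 2 vertices remain (8, 9). Sequence = [4 4 3 5 8 5 8]

Answer: 4 4 3 5 8 5 8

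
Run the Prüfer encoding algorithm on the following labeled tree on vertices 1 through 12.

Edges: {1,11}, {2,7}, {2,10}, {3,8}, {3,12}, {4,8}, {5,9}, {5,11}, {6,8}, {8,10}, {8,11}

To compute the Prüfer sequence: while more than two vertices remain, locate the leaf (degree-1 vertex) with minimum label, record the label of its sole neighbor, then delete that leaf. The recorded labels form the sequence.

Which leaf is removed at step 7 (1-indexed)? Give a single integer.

Answer: 5

Derivation:
Step 1: current leaves = {1,4,6,7,9,12}. Remove leaf 1 (neighbor: 11).
Step 2: current leaves = {4,6,7,9,12}. Remove leaf 4 (neighbor: 8).
Step 3: current leaves = {6,7,9,12}. Remove leaf 6 (neighbor: 8).
Step 4: current leaves = {7,9,12}. Remove leaf 7 (neighbor: 2).
Step 5: current leaves = {2,9,12}. Remove leaf 2 (neighbor: 10).
Step 6: current leaves = {9,10,12}. Remove leaf 9 (neighbor: 5).
Step 7: current leaves = {5,10,12}. Remove leaf 5 (neighbor: 11).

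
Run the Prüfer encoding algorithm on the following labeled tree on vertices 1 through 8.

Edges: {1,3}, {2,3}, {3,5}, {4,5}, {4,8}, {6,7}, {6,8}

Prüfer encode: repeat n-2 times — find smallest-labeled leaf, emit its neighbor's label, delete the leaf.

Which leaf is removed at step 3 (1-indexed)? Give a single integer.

Answer: 3

Derivation:
Step 1: current leaves = {1,2,7}. Remove leaf 1 (neighbor: 3).
Step 2: current leaves = {2,7}. Remove leaf 2 (neighbor: 3).
Step 3: current leaves = {3,7}. Remove leaf 3 (neighbor: 5).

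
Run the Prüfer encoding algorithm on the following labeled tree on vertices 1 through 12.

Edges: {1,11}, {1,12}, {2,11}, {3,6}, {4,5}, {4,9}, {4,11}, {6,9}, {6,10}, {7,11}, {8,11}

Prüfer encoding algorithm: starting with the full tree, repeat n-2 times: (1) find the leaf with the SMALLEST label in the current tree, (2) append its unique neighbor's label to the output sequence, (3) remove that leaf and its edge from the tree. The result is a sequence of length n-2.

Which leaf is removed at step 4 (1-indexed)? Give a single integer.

Step 1: current leaves = {2,3,5,7,8,10,12}. Remove leaf 2 (neighbor: 11).
Step 2: current leaves = {3,5,7,8,10,12}. Remove leaf 3 (neighbor: 6).
Step 3: current leaves = {5,7,8,10,12}. Remove leaf 5 (neighbor: 4).
Step 4: current leaves = {7,8,10,12}. Remove leaf 7 (neighbor: 11).

Answer: 7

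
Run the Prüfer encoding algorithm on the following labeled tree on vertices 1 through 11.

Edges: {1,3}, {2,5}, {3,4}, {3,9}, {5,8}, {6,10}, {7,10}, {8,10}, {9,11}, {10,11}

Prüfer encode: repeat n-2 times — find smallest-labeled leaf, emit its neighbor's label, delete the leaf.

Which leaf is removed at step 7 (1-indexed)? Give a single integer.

Answer: 7

Derivation:
Step 1: current leaves = {1,2,4,6,7}. Remove leaf 1 (neighbor: 3).
Step 2: current leaves = {2,4,6,7}. Remove leaf 2 (neighbor: 5).
Step 3: current leaves = {4,5,6,7}. Remove leaf 4 (neighbor: 3).
Step 4: current leaves = {3,5,6,7}. Remove leaf 3 (neighbor: 9).
Step 5: current leaves = {5,6,7,9}. Remove leaf 5 (neighbor: 8).
Step 6: current leaves = {6,7,8,9}. Remove leaf 6 (neighbor: 10).
Step 7: current leaves = {7,8,9}. Remove leaf 7 (neighbor: 10).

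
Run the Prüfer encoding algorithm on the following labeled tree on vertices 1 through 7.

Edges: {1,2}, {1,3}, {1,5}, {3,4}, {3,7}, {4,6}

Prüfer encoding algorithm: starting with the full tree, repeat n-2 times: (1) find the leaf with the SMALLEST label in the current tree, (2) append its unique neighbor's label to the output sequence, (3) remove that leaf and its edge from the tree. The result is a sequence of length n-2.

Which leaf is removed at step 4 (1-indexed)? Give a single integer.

Step 1: current leaves = {2,5,6,7}. Remove leaf 2 (neighbor: 1).
Step 2: current leaves = {5,6,7}. Remove leaf 5 (neighbor: 1).
Step 3: current leaves = {1,6,7}. Remove leaf 1 (neighbor: 3).
Step 4: current leaves = {6,7}. Remove leaf 6 (neighbor: 4).

Answer: 6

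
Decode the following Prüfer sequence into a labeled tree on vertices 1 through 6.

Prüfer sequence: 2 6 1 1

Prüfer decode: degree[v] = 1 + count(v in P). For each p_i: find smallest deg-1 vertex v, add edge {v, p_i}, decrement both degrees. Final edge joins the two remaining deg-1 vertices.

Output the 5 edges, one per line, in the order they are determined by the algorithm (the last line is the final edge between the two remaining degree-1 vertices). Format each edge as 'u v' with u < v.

Initial degrees: {1:3, 2:2, 3:1, 4:1, 5:1, 6:2}
Step 1: smallest deg-1 vertex = 3, p_1 = 2. Add edge {2,3}. Now deg[3]=0, deg[2]=1.
Step 2: smallest deg-1 vertex = 2, p_2 = 6. Add edge {2,6}. Now deg[2]=0, deg[6]=1.
Step 3: smallest deg-1 vertex = 4, p_3 = 1. Add edge {1,4}. Now deg[4]=0, deg[1]=2.
Step 4: smallest deg-1 vertex = 5, p_4 = 1. Add edge {1,5}. Now deg[5]=0, deg[1]=1.
Final: two remaining deg-1 vertices are 1, 6. Add edge {1,6}.

Answer: 2 3
2 6
1 4
1 5
1 6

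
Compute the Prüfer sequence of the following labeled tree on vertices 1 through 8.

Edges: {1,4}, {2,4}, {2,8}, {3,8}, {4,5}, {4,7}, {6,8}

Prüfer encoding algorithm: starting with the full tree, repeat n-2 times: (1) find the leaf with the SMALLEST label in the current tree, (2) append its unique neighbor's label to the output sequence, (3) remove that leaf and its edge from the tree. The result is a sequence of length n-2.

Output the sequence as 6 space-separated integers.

Answer: 4 8 4 8 4 2

Derivation:
Step 1: leaves = {1,3,5,6,7}. Remove smallest leaf 1, emit neighbor 4.
Step 2: leaves = {3,5,6,7}. Remove smallest leaf 3, emit neighbor 8.
Step 3: leaves = {5,6,7}. Remove smallest leaf 5, emit neighbor 4.
Step 4: leaves = {6,7}. Remove smallest leaf 6, emit neighbor 8.
Step 5: leaves = {7,8}. Remove smallest leaf 7, emit neighbor 4.
Step 6: leaves = {4,8}. Remove smallest leaf 4, emit neighbor 2.
Done: 2 vertices remain (2, 8). Sequence = [4 8 4 8 4 2]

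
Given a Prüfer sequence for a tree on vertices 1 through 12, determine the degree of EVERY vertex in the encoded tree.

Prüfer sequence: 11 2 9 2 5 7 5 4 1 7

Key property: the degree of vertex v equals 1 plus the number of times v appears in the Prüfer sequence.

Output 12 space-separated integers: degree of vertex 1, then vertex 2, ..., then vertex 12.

p_1 = 11: count[11] becomes 1
p_2 = 2: count[2] becomes 1
p_3 = 9: count[9] becomes 1
p_4 = 2: count[2] becomes 2
p_5 = 5: count[5] becomes 1
p_6 = 7: count[7] becomes 1
p_7 = 5: count[5] becomes 2
p_8 = 4: count[4] becomes 1
p_9 = 1: count[1] becomes 1
p_10 = 7: count[7] becomes 2
Degrees (1 + count): deg[1]=1+1=2, deg[2]=1+2=3, deg[3]=1+0=1, deg[4]=1+1=2, deg[5]=1+2=3, deg[6]=1+0=1, deg[7]=1+2=3, deg[8]=1+0=1, deg[9]=1+1=2, deg[10]=1+0=1, deg[11]=1+1=2, deg[12]=1+0=1

Answer: 2 3 1 2 3 1 3 1 2 1 2 1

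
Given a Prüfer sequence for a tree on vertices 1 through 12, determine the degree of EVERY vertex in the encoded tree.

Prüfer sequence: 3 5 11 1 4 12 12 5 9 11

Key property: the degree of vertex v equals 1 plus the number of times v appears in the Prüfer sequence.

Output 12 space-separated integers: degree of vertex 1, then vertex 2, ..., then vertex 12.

Answer: 2 1 2 2 3 1 1 1 2 1 3 3

Derivation:
p_1 = 3: count[3] becomes 1
p_2 = 5: count[5] becomes 1
p_3 = 11: count[11] becomes 1
p_4 = 1: count[1] becomes 1
p_5 = 4: count[4] becomes 1
p_6 = 12: count[12] becomes 1
p_7 = 12: count[12] becomes 2
p_8 = 5: count[5] becomes 2
p_9 = 9: count[9] becomes 1
p_10 = 11: count[11] becomes 2
Degrees (1 + count): deg[1]=1+1=2, deg[2]=1+0=1, deg[3]=1+1=2, deg[4]=1+1=2, deg[5]=1+2=3, deg[6]=1+0=1, deg[7]=1+0=1, deg[8]=1+0=1, deg[9]=1+1=2, deg[10]=1+0=1, deg[11]=1+2=3, deg[12]=1+2=3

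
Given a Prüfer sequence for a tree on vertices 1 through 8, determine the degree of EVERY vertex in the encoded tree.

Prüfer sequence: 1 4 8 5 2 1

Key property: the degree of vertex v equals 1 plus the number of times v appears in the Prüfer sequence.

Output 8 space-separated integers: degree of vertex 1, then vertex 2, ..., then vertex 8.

Answer: 3 2 1 2 2 1 1 2

Derivation:
p_1 = 1: count[1] becomes 1
p_2 = 4: count[4] becomes 1
p_3 = 8: count[8] becomes 1
p_4 = 5: count[5] becomes 1
p_5 = 2: count[2] becomes 1
p_6 = 1: count[1] becomes 2
Degrees (1 + count): deg[1]=1+2=3, deg[2]=1+1=2, deg[3]=1+0=1, deg[4]=1+1=2, deg[5]=1+1=2, deg[6]=1+0=1, deg[7]=1+0=1, deg[8]=1+1=2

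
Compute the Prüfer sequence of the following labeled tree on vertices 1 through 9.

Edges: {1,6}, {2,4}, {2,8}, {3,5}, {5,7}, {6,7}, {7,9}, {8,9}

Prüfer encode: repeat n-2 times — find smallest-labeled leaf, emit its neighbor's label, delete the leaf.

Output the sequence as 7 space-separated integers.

Answer: 6 5 2 8 7 7 9

Derivation:
Step 1: leaves = {1,3,4}. Remove smallest leaf 1, emit neighbor 6.
Step 2: leaves = {3,4,6}. Remove smallest leaf 3, emit neighbor 5.
Step 3: leaves = {4,5,6}. Remove smallest leaf 4, emit neighbor 2.
Step 4: leaves = {2,5,6}. Remove smallest leaf 2, emit neighbor 8.
Step 5: leaves = {5,6,8}. Remove smallest leaf 5, emit neighbor 7.
Step 6: leaves = {6,8}. Remove smallest leaf 6, emit neighbor 7.
Step 7: leaves = {7,8}. Remove smallest leaf 7, emit neighbor 9.
Done: 2 vertices remain (8, 9). Sequence = [6 5 2 8 7 7 9]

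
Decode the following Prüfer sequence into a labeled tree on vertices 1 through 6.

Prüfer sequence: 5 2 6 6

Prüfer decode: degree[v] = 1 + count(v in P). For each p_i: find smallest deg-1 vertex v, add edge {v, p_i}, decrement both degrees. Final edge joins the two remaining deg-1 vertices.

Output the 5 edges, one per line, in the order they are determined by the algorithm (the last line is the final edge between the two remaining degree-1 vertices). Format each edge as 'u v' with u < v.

Answer: 1 5
2 3
2 6
4 6
5 6

Derivation:
Initial degrees: {1:1, 2:2, 3:1, 4:1, 5:2, 6:3}
Step 1: smallest deg-1 vertex = 1, p_1 = 5. Add edge {1,5}. Now deg[1]=0, deg[5]=1.
Step 2: smallest deg-1 vertex = 3, p_2 = 2. Add edge {2,3}. Now deg[3]=0, deg[2]=1.
Step 3: smallest deg-1 vertex = 2, p_3 = 6. Add edge {2,6}. Now deg[2]=0, deg[6]=2.
Step 4: smallest deg-1 vertex = 4, p_4 = 6. Add edge {4,6}. Now deg[4]=0, deg[6]=1.
Final: two remaining deg-1 vertices are 5, 6. Add edge {5,6}.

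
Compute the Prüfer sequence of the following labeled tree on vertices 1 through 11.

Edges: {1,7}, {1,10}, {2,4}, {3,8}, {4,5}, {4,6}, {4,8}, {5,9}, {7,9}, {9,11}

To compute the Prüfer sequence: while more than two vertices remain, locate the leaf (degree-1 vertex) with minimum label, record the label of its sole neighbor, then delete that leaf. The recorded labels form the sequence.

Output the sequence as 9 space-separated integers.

Answer: 4 8 4 4 5 9 1 7 9

Derivation:
Step 1: leaves = {2,3,6,10,11}. Remove smallest leaf 2, emit neighbor 4.
Step 2: leaves = {3,6,10,11}. Remove smallest leaf 3, emit neighbor 8.
Step 3: leaves = {6,8,10,11}. Remove smallest leaf 6, emit neighbor 4.
Step 4: leaves = {8,10,11}. Remove smallest leaf 8, emit neighbor 4.
Step 5: leaves = {4,10,11}. Remove smallest leaf 4, emit neighbor 5.
Step 6: leaves = {5,10,11}. Remove smallest leaf 5, emit neighbor 9.
Step 7: leaves = {10,11}. Remove smallest leaf 10, emit neighbor 1.
Step 8: leaves = {1,11}. Remove smallest leaf 1, emit neighbor 7.
Step 9: leaves = {7,11}. Remove smallest leaf 7, emit neighbor 9.
Done: 2 vertices remain (9, 11). Sequence = [4 8 4 4 5 9 1 7 9]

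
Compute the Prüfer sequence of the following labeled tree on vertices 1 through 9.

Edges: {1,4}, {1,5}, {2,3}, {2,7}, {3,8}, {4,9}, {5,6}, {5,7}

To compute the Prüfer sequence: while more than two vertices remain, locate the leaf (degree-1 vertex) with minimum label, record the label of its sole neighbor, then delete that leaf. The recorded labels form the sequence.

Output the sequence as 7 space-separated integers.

Step 1: leaves = {6,8,9}. Remove smallest leaf 6, emit neighbor 5.
Step 2: leaves = {8,9}. Remove smallest leaf 8, emit neighbor 3.
Step 3: leaves = {3,9}. Remove smallest leaf 3, emit neighbor 2.
Step 4: leaves = {2,9}. Remove smallest leaf 2, emit neighbor 7.
Step 5: leaves = {7,9}. Remove smallest leaf 7, emit neighbor 5.
Step 6: leaves = {5,9}. Remove smallest leaf 5, emit neighbor 1.
Step 7: leaves = {1,9}. Remove smallest leaf 1, emit neighbor 4.
Done: 2 vertices remain (4, 9). Sequence = [5 3 2 7 5 1 4]

Answer: 5 3 2 7 5 1 4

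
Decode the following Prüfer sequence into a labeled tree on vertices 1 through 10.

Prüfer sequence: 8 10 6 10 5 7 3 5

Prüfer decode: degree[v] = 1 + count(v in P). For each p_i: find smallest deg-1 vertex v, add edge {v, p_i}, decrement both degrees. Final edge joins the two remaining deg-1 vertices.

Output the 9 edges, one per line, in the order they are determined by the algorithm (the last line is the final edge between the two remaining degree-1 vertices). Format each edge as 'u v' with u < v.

Answer: 1 8
2 10
4 6
6 10
5 8
7 9
3 7
3 5
5 10

Derivation:
Initial degrees: {1:1, 2:1, 3:2, 4:1, 5:3, 6:2, 7:2, 8:2, 9:1, 10:3}
Step 1: smallest deg-1 vertex = 1, p_1 = 8. Add edge {1,8}. Now deg[1]=0, deg[8]=1.
Step 2: smallest deg-1 vertex = 2, p_2 = 10. Add edge {2,10}. Now deg[2]=0, deg[10]=2.
Step 3: smallest deg-1 vertex = 4, p_3 = 6. Add edge {4,6}. Now deg[4]=0, deg[6]=1.
Step 4: smallest deg-1 vertex = 6, p_4 = 10. Add edge {6,10}. Now deg[6]=0, deg[10]=1.
Step 5: smallest deg-1 vertex = 8, p_5 = 5. Add edge {5,8}. Now deg[8]=0, deg[5]=2.
Step 6: smallest deg-1 vertex = 9, p_6 = 7. Add edge {7,9}. Now deg[9]=0, deg[7]=1.
Step 7: smallest deg-1 vertex = 7, p_7 = 3. Add edge {3,7}. Now deg[7]=0, deg[3]=1.
Step 8: smallest deg-1 vertex = 3, p_8 = 5. Add edge {3,5}. Now deg[3]=0, deg[5]=1.
Final: two remaining deg-1 vertices are 5, 10. Add edge {5,10}.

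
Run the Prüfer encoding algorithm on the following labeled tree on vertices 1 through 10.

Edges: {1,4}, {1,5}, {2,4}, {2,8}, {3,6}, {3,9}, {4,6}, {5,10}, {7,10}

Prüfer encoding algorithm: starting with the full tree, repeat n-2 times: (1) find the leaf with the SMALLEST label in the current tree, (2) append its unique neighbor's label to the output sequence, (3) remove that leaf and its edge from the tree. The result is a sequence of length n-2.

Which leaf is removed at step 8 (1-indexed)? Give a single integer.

Step 1: current leaves = {7,8,9}. Remove leaf 7 (neighbor: 10).
Step 2: current leaves = {8,9,10}. Remove leaf 8 (neighbor: 2).
Step 3: current leaves = {2,9,10}. Remove leaf 2 (neighbor: 4).
Step 4: current leaves = {9,10}. Remove leaf 9 (neighbor: 3).
Step 5: current leaves = {3,10}. Remove leaf 3 (neighbor: 6).
Step 6: current leaves = {6,10}. Remove leaf 6 (neighbor: 4).
Step 7: current leaves = {4,10}. Remove leaf 4 (neighbor: 1).
Step 8: current leaves = {1,10}. Remove leaf 1 (neighbor: 5).

Answer: 1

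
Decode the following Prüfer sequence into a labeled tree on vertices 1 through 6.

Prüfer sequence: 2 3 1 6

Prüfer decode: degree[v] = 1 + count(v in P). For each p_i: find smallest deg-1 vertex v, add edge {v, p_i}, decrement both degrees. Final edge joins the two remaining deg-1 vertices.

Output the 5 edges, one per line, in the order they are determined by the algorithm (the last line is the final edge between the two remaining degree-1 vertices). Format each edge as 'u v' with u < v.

Answer: 2 4
2 3
1 3
1 6
5 6

Derivation:
Initial degrees: {1:2, 2:2, 3:2, 4:1, 5:1, 6:2}
Step 1: smallest deg-1 vertex = 4, p_1 = 2. Add edge {2,4}. Now deg[4]=0, deg[2]=1.
Step 2: smallest deg-1 vertex = 2, p_2 = 3. Add edge {2,3}. Now deg[2]=0, deg[3]=1.
Step 3: smallest deg-1 vertex = 3, p_3 = 1. Add edge {1,3}. Now deg[3]=0, deg[1]=1.
Step 4: smallest deg-1 vertex = 1, p_4 = 6. Add edge {1,6}. Now deg[1]=0, deg[6]=1.
Final: two remaining deg-1 vertices are 5, 6. Add edge {5,6}.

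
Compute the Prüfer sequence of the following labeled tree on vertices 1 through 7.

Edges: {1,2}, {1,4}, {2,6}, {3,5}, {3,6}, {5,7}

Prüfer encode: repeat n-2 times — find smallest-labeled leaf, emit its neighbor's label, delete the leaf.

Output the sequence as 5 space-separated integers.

Step 1: leaves = {4,7}. Remove smallest leaf 4, emit neighbor 1.
Step 2: leaves = {1,7}. Remove smallest leaf 1, emit neighbor 2.
Step 3: leaves = {2,7}. Remove smallest leaf 2, emit neighbor 6.
Step 4: leaves = {6,7}. Remove smallest leaf 6, emit neighbor 3.
Step 5: leaves = {3,7}. Remove smallest leaf 3, emit neighbor 5.
Done: 2 vertices remain (5, 7). Sequence = [1 2 6 3 5]

Answer: 1 2 6 3 5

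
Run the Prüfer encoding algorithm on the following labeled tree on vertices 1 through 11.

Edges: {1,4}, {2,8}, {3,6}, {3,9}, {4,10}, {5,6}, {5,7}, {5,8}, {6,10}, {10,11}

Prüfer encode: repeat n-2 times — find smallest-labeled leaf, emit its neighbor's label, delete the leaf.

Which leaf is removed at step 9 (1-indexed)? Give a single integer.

Answer: 6

Derivation:
Step 1: current leaves = {1,2,7,9,11}. Remove leaf 1 (neighbor: 4).
Step 2: current leaves = {2,4,7,9,11}. Remove leaf 2 (neighbor: 8).
Step 3: current leaves = {4,7,8,9,11}. Remove leaf 4 (neighbor: 10).
Step 4: current leaves = {7,8,9,11}. Remove leaf 7 (neighbor: 5).
Step 5: current leaves = {8,9,11}. Remove leaf 8 (neighbor: 5).
Step 6: current leaves = {5,9,11}. Remove leaf 5 (neighbor: 6).
Step 7: current leaves = {9,11}. Remove leaf 9 (neighbor: 3).
Step 8: current leaves = {3,11}. Remove leaf 3 (neighbor: 6).
Step 9: current leaves = {6,11}. Remove leaf 6 (neighbor: 10).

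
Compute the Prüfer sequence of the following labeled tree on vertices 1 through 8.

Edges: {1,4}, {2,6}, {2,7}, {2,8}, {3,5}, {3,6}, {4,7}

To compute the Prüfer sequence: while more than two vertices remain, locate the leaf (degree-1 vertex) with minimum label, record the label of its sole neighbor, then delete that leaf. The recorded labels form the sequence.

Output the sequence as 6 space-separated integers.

Answer: 4 7 3 6 2 2

Derivation:
Step 1: leaves = {1,5,8}. Remove smallest leaf 1, emit neighbor 4.
Step 2: leaves = {4,5,8}. Remove smallest leaf 4, emit neighbor 7.
Step 3: leaves = {5,7,8}. Remove smallest leaf 5, emit neighbor 3.
Step 4: leaves = {3,7,8}. Remove smallest leaf 3, emit neighbor 6.
Step 5: leaves = {6,7,8}. Remove smallest leaf 6, emit neighbor 2.
Step 6: leaves = {7,8}. Remove smallest leaf 7, emit neighbor 2.
Done: 2 vertices remain (2, 8). Sequence = [4 7 3 6 2 2]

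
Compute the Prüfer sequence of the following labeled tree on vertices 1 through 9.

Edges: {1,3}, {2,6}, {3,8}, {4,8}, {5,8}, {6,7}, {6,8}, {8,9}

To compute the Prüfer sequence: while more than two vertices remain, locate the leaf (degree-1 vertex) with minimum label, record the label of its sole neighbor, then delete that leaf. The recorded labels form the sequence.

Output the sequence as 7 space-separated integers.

Step 1: leaves = {1,2,4,5,7,9}. Remove smallest leaf 1, emit neighbor 3.
Step 2: leaves = {2,3,4,5,7,9}. Remove smallest leaf 2, emit neighbor 6.
Step 3: leaves = {3,4,5,7,9}. Remove smallest leaf 3, emit neighbor 8.
Step 4: leaves = {4,5,7,9}. Remove smallest leaf 4, emit neighbor 8.
Step 5: leaves = {5,7,9}. Remove smallest leaf 5, emit neighbor 8.
Step 6: leaves = {7,9}. Remove smallest leaf 7, emit neighbor 6.
Step 7: leaves = {6,9}. Remove smallest leaf 6, emit neighbor 8.
Done: 2 vertices remain (8, 9). Sequence = [3 6 8 8 8 6 8]

Answer: 3 6 8 8 8 6 8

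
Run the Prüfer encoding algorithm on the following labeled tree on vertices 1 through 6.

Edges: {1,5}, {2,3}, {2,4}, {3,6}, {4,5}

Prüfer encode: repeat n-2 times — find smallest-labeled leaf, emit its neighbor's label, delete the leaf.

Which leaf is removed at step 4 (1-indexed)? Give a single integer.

Answer: 2

Derivation:
Step 1: current leaves = {1,6}. Remove leaf 1 (neighbor: 5).
Step 2: current leaves = {5,6}. Remove leaf 5 (neighbor: 4).
Step 3: current leaves = {4,6}. Remove leaf 4 (neighbor: 2).
Step 4: current leaves = {2,6}. Remove leaf 2 (neighbor: 3).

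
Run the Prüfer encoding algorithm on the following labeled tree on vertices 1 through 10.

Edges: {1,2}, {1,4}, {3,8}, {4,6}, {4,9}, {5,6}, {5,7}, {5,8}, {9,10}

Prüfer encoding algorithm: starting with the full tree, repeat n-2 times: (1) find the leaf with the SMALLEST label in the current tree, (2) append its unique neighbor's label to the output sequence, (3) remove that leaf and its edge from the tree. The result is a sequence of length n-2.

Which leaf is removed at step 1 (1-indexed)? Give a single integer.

Answer: 2

Derivation:
Step 1: current leaves = {2,3,7,10}. Remove leaf 2 (neighbor: 1).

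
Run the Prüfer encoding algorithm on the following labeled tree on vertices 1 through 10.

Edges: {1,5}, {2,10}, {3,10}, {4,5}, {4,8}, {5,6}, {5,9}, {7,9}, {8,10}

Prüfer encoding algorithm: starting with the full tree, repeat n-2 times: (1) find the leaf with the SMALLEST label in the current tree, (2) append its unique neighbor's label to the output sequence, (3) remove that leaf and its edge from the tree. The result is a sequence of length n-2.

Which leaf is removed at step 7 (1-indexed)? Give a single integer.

Step 1: current leaves = {1,2,3,6,7}. Remove leaf 1 (neighbor: 5).
Step 2: current leaves = {2,3,6,7}. Remove leaf 2 (neighbor: 10).
Step 3: current leaves = {3,6,7}. Remove leaf 3 (neighbor: 10).
Step 4: current leaves = {6,7,10}. Remove leaf 6 (neighbor: 5).
Step 5: current leaves = {7,10}. Remove leaf 7 (neighbor: 9).
Step 6: current leaves = {9,10}. Remove leaf 9 (neighbor: 5).
Step 7: current leaves = {5,10}. Remove leaf 5 (neighbor: 4).

Answer: 5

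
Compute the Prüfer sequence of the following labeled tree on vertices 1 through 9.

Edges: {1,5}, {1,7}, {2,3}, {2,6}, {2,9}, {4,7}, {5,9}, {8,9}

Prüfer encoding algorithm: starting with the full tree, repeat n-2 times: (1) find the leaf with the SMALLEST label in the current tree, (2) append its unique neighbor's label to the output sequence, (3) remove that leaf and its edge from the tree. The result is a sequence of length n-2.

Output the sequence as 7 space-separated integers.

Answer: 2 7 2 9 1 5 9

Derivation:
Step 1: leaves = {3,4,6,8}. Remove smallest leaf 3, emit neighbor 2.
Step 2: leaves = {4,6,8}. Remove smallest leaf 4, emit neighbor 7.
Step 3: leaves = {6,7,8}. Remove smallest leaf 6, emit neighbor 2.
Step 4: leaves = {2,7,8}. Remove smallest leaf 2, emit neighbor 9.
Step 5: leaves = {7,8}. Remove smallest leaf 7, emit neighbor 1.
Step 6: leaves = {1,8}. Remove smallest leaf 1, emit neighbor 5.
Step 7: leaves = {5,8}. Remove smallest leaf 5, emit neighbor 9.
Done: 2 vertices remain (8, 9). Sequence = [2 7 2 9 1 5 9]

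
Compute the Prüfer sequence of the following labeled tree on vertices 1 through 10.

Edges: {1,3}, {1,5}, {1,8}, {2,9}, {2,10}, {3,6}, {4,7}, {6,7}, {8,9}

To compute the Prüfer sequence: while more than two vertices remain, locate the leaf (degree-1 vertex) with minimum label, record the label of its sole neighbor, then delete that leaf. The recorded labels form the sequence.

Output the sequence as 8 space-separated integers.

Step 1: leaves = {4,5,10}. Remove smallest leaf 4, emit neighbor 7.
Step 2: leaves = {5,7,10}. Remove smallest leaf 5, emit neighbor 1.
Step 3: leaves = {7,10}. Remove smallest leaf 7, emit neighbor 6.
Step 4: leaves = {6,10}. Remove smallest leaf 6, emit neighbor 3.
Step 5: leaves = {3,10}. Remove smallest leaf 3, emit neighbor 1.
Step 6: leaves = {1,10}. Remove smallest leaf 1, emit neighbor 8.
Step 7: leaves = {8,10}. Remove smallest leaf 8, emit neighbor 9.
Step 8: leaves = {9,10}. Remove smallest leaf 9, emit neighbor 2.
Done: 2 vertices remain (2, 10). Sequence = [7 1 6 3 1 8 9 2]

Answer: 7 1 6 3 1 8 9 2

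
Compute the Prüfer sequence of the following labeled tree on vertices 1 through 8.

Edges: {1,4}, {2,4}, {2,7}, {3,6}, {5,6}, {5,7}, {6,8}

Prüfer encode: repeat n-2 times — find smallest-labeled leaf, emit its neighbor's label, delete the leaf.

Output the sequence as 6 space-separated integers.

Step 1: leaves = {1,3,8}. Remove smallest leaf 1, emit neighbor 4.
Step 2: leaves = {3,4,8}. Remove smallest leaf 3, emit neighbor 6.
Step 3: leaves = {4,8}. Remove smallest leaf 4, emit neighbor 2.
Step 4: leaves = {2,8}. Remove smallest leaf 2, emit neighbor 7.
Step 5: leaves = {7,8}. Remove smallest leaf 7, emit neighbor 5.
Step 6: leaves = {5,8}. Remove smallest leaf 5, emit neighbor 6.
Done: 2 vertices remain (6, 8). Sequence = [4 6 2 7 5 6]

Answer: 4 6 2 7 5 6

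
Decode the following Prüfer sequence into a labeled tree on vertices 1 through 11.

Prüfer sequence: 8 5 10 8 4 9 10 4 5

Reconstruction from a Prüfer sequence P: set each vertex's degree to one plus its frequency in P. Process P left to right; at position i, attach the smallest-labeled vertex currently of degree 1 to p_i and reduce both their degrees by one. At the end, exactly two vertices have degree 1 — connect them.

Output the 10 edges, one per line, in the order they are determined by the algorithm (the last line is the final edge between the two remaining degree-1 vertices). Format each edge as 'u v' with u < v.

Answer: 1 8
2 5
3 10
6 8
4 7
8 9
9 10
4 10
4 5
5 11

Derivation:
Initial degrees: {1:1, 2:1, 3:1, 4:3, 5:3, 6:1, 7:1, 8:3, 9:2, 10:3, 11:1}
Step 1: smallest deg-1 vertex = 1, p_1 = 8. Add edge {1,8}. Now deg[1]=0, deg[8]=2.
Step 2: smallest deg-1 vertex = 2, p_2 = 5. Add edge {2,5}. Now deg[2]=0, deg[5]=2.
Step 3: smallest deg-1 vertex = 3, p_3 = 10. Add edge {3,10}. Now deg[3]=0, deg[10]=2.
Step 4: smallest deg-1 vertex = 6, p_4 = 8. Add edge {6,8}. Now deg[6]=0, deg[8]=1.
Step 5: smallest deg-1 vertex = 7, p_5 = 4. Add edge {4,7}. Now deg[7]=0, deg[4]=2.
Step 6: smallest deg-1 vertex = 8, p_6 = 9. Add edge {8,9}. Now deg[8]=0, deg[9]=1.
Step 7: smallest deg-1 vertex = 9, p_7 = 10. Add edge {9,10}. Now deg[9]=0, deg[10]=1.
Step 8: smallest deg-1 vertex = 10, p_8 = 4. Add edge {4,10}. Now deg[10]=0, deg[4]=1.
Step 9: smallest deg-1 vertex = 4, p_9 = 5. Add edge {4,5}. Now deg[4]=0, deg[5]=1.
Final: two remaining deg-1 vertices are 5, 11. Add edge {5,11}.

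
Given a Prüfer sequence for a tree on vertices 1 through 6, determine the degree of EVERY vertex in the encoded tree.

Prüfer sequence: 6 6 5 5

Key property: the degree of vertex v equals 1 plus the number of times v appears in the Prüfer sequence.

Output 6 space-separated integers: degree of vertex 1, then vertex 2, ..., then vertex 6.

p_1 = 6: count[6] becomes 1
p_2 = 6: count[6] becomes 2
p_3 = 5: count[5] becomes 1
p_4 = 5: count[5] becomes 2
Degrees (1 + count): deg[1]=1+0=1, deg[2]=1+0=1, deg[3]=1+0=1, deg[4]=1+0=1, deg[5]=1+2=3, deg[6]=1+2=3

Answer: 1 1 1 1 3 3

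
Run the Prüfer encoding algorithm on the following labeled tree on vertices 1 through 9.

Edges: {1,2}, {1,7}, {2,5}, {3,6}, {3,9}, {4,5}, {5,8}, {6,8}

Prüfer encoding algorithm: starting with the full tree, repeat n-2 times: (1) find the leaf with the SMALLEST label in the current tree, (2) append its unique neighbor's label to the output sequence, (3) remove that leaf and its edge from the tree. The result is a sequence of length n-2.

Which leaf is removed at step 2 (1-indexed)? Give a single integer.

Answer: 7

Derivation:
Step 1: current leaves = {4,7,9}. Remove leaf 4 (neighbor: 5).
Step 2: current leaves = {7,9}. Remove leaf 7 (neighbor: 1).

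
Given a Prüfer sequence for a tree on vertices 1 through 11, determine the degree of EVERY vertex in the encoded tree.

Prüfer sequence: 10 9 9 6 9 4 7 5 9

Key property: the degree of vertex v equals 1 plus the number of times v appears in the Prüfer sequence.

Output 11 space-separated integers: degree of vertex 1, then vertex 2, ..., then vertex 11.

p_1 = 10: count[10] becomes 1
p_2 = 9: count[9] becomes 1
p_3 = 9: count[9] becomes 2
p_4 = 6: count[6] becomes 1
p_5 = 9: count[9] becomes 3
p_6 = 4: count[4] becomes 1
p_7 = 7: count[7] becomes 1
p_8 = 5: count[5] becomes 1
p_9 = 9: count[9] becomes 4
Degrees (1 + count): deg[1]=1+0=1, deg[2]=1+0=1, deg[3]=1+0=1, deg[4]=1+1=2, deg[5]=1+1=2, deg[6]=1+1=2, deg[7]=1+1=2, deg[8]=1+0=1, deg[9]=1+4=5, deg[10]=1+1=2, deg[11]=1+0=1

Answer: 1 1 1 2 2 2 2 1 5 2 1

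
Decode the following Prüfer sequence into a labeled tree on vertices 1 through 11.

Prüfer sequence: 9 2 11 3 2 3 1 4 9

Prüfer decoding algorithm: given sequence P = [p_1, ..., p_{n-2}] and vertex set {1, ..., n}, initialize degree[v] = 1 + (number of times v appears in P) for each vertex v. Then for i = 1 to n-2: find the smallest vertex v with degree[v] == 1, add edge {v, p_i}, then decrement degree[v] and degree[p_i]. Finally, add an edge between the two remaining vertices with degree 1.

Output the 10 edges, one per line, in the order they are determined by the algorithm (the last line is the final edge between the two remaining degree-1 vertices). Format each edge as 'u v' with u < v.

Answer: 5 9
2 6
7 11
3 8
2 10
2 3
1 3
1 4
4 9
9 11

Derivation:
Initial degrees: {1:2, 2:3, 3:3, 4:2, 5:1, 6:1, 7:1, 8:1, 9:3, 10:1, 11:2}
Step 1: smallest deg-1 vertex = 5, p_1 = 9. Add edge {5,9}. Now deg[5]=0, deg[9]=2.
Step 2: smallest deg-1 vertex = 6, p_2 = 2. Add edge {2,6}. Now deg[6]=0, deg[2]=2.
Step 3: smallest deg-1 vertex = 7, p_3 = 11. Add edge {7,11}. Now deg[7]=0, deg[11]=1.
Step 4: smallest deg-1 vertex = 8, p_4 = 3. Add edge {3,8}. Now deg[8]=0, deg[3]=2.
Step 5: smallest deg-1 vertex = 10, p_5 = 2. Add edge {2,10}. Now deg[10]=0, deg[2]=1.
Step 6: smallest deg-1 vertex = 2, p_6 = 3. Add edge {2,3}. Now deg[2]=0, deg[3]=1.
Step 7: smallest deg-1 vertex = 3, p_7 = 1. Add edge {1,3}. Now deg[3]=0, deg[1]=1.
Step 8: smallest deg-1 vertex = 1, p_8 = 4. Add edge {1,4}. Now deg[1]=0, deg[4]=1.
Step 9: smallest deg-1 vertex = 4, p_9 = 9. Add edge {4,9}. Now deg[4]=0, deg[9]=1.
Final: two remaining deg-1 vertices are 9, 11. Add edge {9,11}.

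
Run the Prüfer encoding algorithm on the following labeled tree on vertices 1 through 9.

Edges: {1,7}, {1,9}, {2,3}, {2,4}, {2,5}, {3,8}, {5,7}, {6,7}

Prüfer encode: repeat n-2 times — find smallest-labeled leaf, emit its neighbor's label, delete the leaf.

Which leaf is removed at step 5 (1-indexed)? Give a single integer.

Step 1: current leaves = {4,6,8,9}. Remove leaf 4 (neighbor: 2).
Step 2: current leaves = {6,8,9}. Remove leaf 6 (neighbor: 7).
Step 3: current leaves = {8,9}. Remove leaf 8 (neighbor: 3).
Step 4: current leaves = {3,9}. Remove leaf 3 (neighbor: 2).
Step 5: current leaves = {2,9}. Remove leaf 2 (neighbor: 5).

Answer: 2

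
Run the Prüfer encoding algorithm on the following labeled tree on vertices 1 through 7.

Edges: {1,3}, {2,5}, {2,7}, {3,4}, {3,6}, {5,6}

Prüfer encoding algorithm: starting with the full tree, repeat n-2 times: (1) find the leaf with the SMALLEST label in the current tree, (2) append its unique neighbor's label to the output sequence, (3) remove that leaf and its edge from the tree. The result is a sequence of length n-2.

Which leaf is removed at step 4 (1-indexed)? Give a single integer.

Step 1: current leaves = {1,4,7}. Remove leaf 1 (neighbor: 3).
Step 2: current leaves = {4,7}. Remove leaf 4 (neighbor: 3).
Step 3: current leaves = {3,7}. Remove leaf 3 (neighbor: 6).
Step 4: current leaves = {6,7}. Remove leaf 6 (neighbor: 5).

Answer: 6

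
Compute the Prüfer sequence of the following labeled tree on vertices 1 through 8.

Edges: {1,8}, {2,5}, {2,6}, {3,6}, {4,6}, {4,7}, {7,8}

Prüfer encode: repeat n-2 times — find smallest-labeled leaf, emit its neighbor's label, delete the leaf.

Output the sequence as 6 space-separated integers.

Answer: 8 6 2 6 4 7

Derivation:
Step 1: leaves = {1,3,5}. Remove smallest leaf 1, emit neighbor 8.
Step 2: leaves = {3,5,8}. Remove smallest leaf 3, emit neighbor 6.
Step 3: leaves = {5,8}. Remove smallest leaf 5, emit neighbor 2.
Step 4: leaves = {2,8}. Remove smallest leaf 2, emit neighbor 6.
Step 5: leaves = {6,8}. Remove smallest leaf 6, emit neighbor 4.
Step 6: leaves = {4,8}. Remove smallest leaf 4, emit neighbor 7.
Done: 2 vertices remain (7, 8). Sequence = [8 6 2 6 4 7]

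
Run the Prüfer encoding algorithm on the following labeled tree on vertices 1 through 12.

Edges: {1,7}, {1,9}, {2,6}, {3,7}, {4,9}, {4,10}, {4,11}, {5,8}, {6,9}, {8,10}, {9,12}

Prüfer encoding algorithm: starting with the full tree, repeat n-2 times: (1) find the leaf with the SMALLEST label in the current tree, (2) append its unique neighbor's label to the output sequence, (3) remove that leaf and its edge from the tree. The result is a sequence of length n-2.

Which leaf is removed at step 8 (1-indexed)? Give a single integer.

Step 1: current leaves = {2,3,5,11,12}. Remove leaf 2 (neighbor: 6).
Step 2: current leaves = {3,5,6,11,12}. Remove leaf 3 (neighbor: 7).
Step 3: current leaves = {5,6,7,11,12}. Remove leaf 5 (neighbor: 8).
Step 4: current leaves = {6,7,8,11,12}. Remove leaf 6 (neighbor: 9).
Step 5: current leaves = {7,8,11,12}. Remove leaf 7 (neighbor: 1).
Step 6: current leaves = {1,8,11,12}. Remove leaf 1 (neighbor: 9).
Step 7: current leaves = {8,11,12}. Remove leaf 8 (neighbor: 10).
Step 8: current leaves = {10,11,12}. Remove leaf 10 (neighbor: 4).

Answer: 10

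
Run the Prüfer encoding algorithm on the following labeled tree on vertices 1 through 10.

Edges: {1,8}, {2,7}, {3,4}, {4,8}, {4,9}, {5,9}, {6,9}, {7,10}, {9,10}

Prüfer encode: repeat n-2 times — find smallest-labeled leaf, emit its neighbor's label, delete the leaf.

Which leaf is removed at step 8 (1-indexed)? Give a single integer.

Answer: 4

Derivation:
Step 1: current leaves = {1,2,3,5,6}. Remove leaf 1 (neighbor: 8).
Step 2: current leaves = {2,3,5,6,8}. Remove leaf 2 (neighbor: 7).
Step 3: current leaves = {3,5,6,7,8}. Remove leaf 3 (neighbor: 4).
Step 4: current leaves = {5,6,7,8}. Remove leaf 5 (neighbor: 9).
Step 5: current leaves = {6,7,8}. Remove leaf 6 (neighbor: 9).
Step 6: current leaves = {7,8}. Remove leaf 7 (neighbor: 10).
Step 7: current leaves = {8,10}. Remove leaf 8 (neighbor: 4).
Step 8: current leaves = {4,10}. Remove leaf 4 (neighbor: 9).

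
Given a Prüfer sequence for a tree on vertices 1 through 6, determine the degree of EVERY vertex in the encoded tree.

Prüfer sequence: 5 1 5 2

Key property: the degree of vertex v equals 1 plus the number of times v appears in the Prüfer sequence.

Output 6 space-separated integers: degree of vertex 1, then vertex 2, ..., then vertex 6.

Answer: 2 2 1 1 3 1

Derivation:
p_1 = 5: count[5] becomes 1
p_2 = 1: count[1] becomes 1
p_3 = 5: count[5] becomes 2
p_4 = 2: count[2] becomes 1
Degrees (1 + count): deg[1]=1+1=2, deg[2]=1+1=2, deg[3]=1+0=1, deg[4]=1+0=1, deg[5]=1+2=3, deg[6]=1+0=1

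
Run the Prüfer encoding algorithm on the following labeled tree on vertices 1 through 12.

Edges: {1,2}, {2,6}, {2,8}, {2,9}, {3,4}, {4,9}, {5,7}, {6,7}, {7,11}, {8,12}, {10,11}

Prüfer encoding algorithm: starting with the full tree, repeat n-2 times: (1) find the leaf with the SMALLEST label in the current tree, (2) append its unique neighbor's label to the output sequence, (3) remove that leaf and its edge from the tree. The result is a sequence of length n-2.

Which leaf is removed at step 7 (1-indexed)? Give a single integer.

Step 1: current leaves = {1,3,5,10,12}. Remove leaf 1 (neighbor: 2).
Step 2: current leaves = {3,5,10,12}. Remove leaf 3 (neighbor: 4).
Step 3: current leaves = {4,5,10,12}. Remove leaf 4 (neighbor: 9).
Step 4: current leaves = {5,9,10,12}. Remove leaf 5 (neighbor: 7).
Step 5: current leaves = {9,10,12}. Remove leaf 9 (neighbor: 2).
Step 6: current leaves = {10,12}. Remove leaf 10 (neighbor: 11).
Step 7: current leaves = {11,12}. Remove leaf 11 (neighbor: 7).

Answer: 11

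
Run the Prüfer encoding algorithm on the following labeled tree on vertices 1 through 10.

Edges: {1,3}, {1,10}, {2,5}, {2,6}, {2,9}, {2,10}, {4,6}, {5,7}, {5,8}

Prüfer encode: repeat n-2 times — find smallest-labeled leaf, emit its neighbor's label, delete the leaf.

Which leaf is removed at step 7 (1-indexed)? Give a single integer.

Step 1: current leaves = {3,4,7,8,9}. Remove leaf 3 (neighbor: 1).
Step 2: current leaves = {1,4,7,8,9}. Remove leaf 1 (neighbor: 10).
Step 3: current leaves = {4,7,8,9,10}. Remove leaf 4 (neighbor: 6).
Step 4: current leaves = {6,7,8,9,10}. Remove leaf 6 (neighbor: 2).
Step 5: current leaves = {7,8,9,10}. Remove leaf 7 (neighbor: 5).
Step 6: current leaves = {8,9,10}. Remove leaf 8 (neighbor: 5).
Step 7: current leaves = {5,9,10}. Remove leaf 5 (neighbor: 2).

Answer: 5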